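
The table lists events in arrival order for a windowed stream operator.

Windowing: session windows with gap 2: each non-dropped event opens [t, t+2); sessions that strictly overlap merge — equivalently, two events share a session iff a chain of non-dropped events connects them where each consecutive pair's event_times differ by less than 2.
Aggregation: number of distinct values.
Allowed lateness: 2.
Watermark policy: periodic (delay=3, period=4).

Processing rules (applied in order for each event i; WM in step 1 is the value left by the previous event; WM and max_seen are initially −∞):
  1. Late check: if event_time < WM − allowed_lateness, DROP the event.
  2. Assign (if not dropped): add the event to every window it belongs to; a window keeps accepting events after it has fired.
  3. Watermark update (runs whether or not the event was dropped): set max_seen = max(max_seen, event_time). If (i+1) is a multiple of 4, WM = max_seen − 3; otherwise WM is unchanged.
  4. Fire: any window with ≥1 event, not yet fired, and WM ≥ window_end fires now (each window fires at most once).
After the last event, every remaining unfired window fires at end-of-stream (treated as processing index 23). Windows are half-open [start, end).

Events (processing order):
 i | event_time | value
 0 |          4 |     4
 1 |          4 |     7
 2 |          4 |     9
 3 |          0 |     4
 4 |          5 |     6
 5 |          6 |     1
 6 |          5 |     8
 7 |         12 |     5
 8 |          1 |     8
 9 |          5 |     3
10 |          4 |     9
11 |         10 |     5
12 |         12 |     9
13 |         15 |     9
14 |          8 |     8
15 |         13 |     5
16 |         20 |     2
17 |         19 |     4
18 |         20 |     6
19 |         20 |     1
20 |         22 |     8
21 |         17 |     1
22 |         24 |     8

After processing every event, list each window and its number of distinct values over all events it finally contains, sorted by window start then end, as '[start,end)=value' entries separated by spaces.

[0,2)=1 [4,8)=6 [8,10)=1 [10,12)=1 [12,15)=2 [15,17)=1 [17,19)=1 [19,22)=4 [22,24)=1 [24,26)=1

i=0 t=4 v=4: → [4,6); WM=−∞
i=1 t=4 v=7: → [4,6); WM=−∞
i=2 t=4 v=9: → [4,6); WM=−∞
i=3 t=0 v=4: → [0,2); WM=1
i=4 t=5 v=6: → [4,7); WM=1
i=5 t=6 v=1: → [4,8); WM=1
i=6 t=5 v=8: → [4,8); WM=1
i=7 t=12 v=5: → [12,14); WM=9
i=8 t=1 v=8: DROP (t<9-2); WM=9
i=9 t=5 v=3: DROP (t<9-2); WM=9
i=10 t=4 v=9: DROP (t<9-2); WM=9
i=11 t=10 v=5: → [10,12); WM=9
i=12 t=12 v=9: → [12,14); WM=9
i=13 t=15 v=9: → [15,17); WM=9
i=14 t=8 v=8: → [8,10); WM=9
i=15 t=13 v=5: → [12,15); WM=12
i=16 t=20 v=2: → [20,22); WM=12
i=17 t=19 v=4: → [19,22); WM=12
i=18 t=20 v=6: → [19,22); WM=12
i=19 t=20 v=1: → [19,22); WM=17
i=20 t=22 v=8: → [22,24); WM=17
i=21 t=17 v=1: → [17,19); WM=17
i=22 t=24 v=8: → [24,26); WM=17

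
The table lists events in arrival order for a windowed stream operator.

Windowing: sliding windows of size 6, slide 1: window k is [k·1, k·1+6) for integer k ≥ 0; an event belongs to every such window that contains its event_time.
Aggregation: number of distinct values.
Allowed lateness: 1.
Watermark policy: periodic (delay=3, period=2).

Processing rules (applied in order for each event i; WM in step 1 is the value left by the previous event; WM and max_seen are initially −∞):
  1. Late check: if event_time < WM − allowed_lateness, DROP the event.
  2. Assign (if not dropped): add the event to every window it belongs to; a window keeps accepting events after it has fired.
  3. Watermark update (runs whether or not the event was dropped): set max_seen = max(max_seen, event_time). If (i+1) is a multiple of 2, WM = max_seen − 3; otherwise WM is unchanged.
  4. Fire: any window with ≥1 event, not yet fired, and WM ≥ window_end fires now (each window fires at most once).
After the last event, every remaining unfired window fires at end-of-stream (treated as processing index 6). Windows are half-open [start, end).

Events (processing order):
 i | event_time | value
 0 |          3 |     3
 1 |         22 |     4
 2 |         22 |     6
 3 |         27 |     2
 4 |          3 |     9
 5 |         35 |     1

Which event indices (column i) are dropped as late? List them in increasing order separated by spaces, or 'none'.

i=0 t=3 v=3: → [3,9),[2,8),[1,7),[0,6); WM=−∞
i=1 t=22 v=4: → [22,28),[21,27),[20,26),[19,25),[18,24),[17,23); WM=19; [0,6) fires=1 [1,7) fires=1 [2,8) fires=1 [3,9) fires=1
i=2 t=22 v=6: → [22,28),[21,27),[20,26),[19,25),[18,24),[17,23); WM=19
i=3 t=27 v=2: → [27,33),[26,32),[25,31),[24,30),[23,29),[22,28); WM=24; [17,23) fires=2 [18,24) fires=2
i=4 t=3 v=9: DROP (t<24-1); WM=24
i=5 t=35 v=1: → [35,41),[34,40),[33,39),[32,38),[31,37),[30,36); WM=32; [19,25) fires=2 [20,26) fires=2 [21,27) fires=2 [22,28) fires=3 [23,29) fires=1 [24,30) fires=1 [25,31) fires=1 [26,32) fires=1

4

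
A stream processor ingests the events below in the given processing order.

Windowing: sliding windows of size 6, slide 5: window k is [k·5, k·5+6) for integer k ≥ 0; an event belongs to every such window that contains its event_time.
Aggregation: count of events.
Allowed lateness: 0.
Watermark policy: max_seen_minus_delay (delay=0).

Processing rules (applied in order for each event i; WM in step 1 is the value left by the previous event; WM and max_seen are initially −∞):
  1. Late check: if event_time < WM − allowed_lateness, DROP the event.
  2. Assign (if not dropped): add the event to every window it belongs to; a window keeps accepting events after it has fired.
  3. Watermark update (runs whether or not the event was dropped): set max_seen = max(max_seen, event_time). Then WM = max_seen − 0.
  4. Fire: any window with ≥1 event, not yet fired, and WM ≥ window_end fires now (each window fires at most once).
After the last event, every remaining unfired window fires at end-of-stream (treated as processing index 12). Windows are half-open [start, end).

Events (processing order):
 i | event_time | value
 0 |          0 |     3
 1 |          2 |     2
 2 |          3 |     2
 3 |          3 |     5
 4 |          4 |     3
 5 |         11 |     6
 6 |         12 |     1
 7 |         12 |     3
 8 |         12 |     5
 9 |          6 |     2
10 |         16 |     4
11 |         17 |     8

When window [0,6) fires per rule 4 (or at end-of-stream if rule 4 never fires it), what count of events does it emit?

5

i=0 t=0 v=3: → [0,6); WM=0
i=1 t=2 v=2: → [0,6); WM=2
i=2 t=3 v=2: → [0,6); WM=3
i=3 t=3 v=5: → [0,6); WM=3
i=4 t=4 v=3: → [0,6); WM=4
i=5 t=11 v=6: → [10,16); WM=11; [0,6) fires=5
i=6 t=12 v=1: → [10,16); WM=12
i=7 t=12 v=3: → [10,16); WM=12
i=8 t=12 v=5: → [10,16); WM=12
i=9 t=6 v=2: DROP (t<12-0); WM=12
i=10 t=16 v=4: → [15,21); WM=16; [10,16) fires=4
i=11 t=17 v=8: → [15,21); WM=17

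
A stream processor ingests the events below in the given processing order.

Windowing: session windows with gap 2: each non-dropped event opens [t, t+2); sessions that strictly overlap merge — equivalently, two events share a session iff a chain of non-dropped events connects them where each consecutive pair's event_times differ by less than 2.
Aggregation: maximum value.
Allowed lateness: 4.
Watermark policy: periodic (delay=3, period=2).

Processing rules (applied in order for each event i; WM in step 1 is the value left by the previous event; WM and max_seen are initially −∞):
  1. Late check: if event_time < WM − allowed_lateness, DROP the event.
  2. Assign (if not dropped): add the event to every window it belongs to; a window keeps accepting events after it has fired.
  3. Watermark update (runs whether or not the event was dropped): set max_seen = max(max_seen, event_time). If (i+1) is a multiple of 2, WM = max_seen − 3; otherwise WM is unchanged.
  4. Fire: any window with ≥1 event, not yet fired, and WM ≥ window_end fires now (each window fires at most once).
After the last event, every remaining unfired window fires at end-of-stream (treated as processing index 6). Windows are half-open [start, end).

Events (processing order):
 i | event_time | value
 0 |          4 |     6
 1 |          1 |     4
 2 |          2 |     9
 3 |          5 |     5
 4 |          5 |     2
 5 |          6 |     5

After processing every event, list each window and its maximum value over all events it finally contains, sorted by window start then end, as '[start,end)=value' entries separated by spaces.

i=0 t=4 v=6: → [4,6); WM=−∞
i=1 t=1 v=4: → [1,3); WM=1
i=2 t=2 v=9: → [1,4); WM=1
i=3 t=5 v=5: → [4,7); WM=2
i=4 t=5 v=2: → [4,7); WM=2
i=5 t=6 v=5: → [4,8); WM=3

[1,4)=9 [4,8)=6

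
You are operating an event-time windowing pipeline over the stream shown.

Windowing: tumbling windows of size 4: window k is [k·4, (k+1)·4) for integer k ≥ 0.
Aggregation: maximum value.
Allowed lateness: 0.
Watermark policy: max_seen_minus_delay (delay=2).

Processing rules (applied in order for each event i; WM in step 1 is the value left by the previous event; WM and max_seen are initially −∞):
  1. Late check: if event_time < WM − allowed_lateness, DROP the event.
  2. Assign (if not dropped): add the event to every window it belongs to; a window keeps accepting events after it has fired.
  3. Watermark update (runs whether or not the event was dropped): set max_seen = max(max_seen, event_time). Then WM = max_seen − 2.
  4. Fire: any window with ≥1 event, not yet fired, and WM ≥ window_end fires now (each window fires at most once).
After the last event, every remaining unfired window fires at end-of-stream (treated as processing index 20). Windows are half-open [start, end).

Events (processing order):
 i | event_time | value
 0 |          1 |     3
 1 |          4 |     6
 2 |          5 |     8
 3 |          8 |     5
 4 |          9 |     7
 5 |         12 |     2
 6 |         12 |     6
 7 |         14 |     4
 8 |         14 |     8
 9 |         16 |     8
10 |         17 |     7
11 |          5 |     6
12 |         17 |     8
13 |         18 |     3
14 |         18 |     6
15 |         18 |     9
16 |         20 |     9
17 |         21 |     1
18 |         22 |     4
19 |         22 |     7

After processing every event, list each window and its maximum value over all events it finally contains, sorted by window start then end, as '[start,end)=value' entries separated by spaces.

i=0 t=1 v=3: → [0,4); WM=-1
i=1 t=4 v=6: → [4,8); WM=2
i=2 t=5 v=8: → [4,8); WM=3
i=3 t=8 v=5: → [8,12); WM=6; [0,4) fires=3
i=4 t=9 v=7: → [8,12); WM=7
i=5 t=12 v=2: → [12,16); WM=10; [4,8) fires=8
i=6 t=12 v=6: → [12,16); WM=10
i=7 t=14 v=4: → [12,16); WM=12; [8,12) fires=7
i=8 t=14 v=8: → [12,16); WM=12
i=9 t=16 v=8: → [16,20); WM=14
i=10 t=17 v=7: → [16,20); WM=15
i=11 t=5 v=6: DROP (t<15-0); WM=15
i=12 t=17 v=8: → [16,20); WM=15
i=13 t=18 v=3: → [16,20); WM=16; [12,16) fires=8
i=14 t=18 v=6: → [16,20); WM=16
i=15 t=18 v=9: → [16,20); WM=16
i=16 t=20 v=9: → [20,24); WM=18
i=17 t=21 v=1: → [20,24); WM=19
i=18 t=22 v=4: → [20,24); WM=20; [16,20) fires=9
i=19 t=22 v=7: → [20,24); WM=20

[0,4)=3 [4,8)=8 [8,12)=7 [12,16)=8 [16,20)=9 [20,24)=9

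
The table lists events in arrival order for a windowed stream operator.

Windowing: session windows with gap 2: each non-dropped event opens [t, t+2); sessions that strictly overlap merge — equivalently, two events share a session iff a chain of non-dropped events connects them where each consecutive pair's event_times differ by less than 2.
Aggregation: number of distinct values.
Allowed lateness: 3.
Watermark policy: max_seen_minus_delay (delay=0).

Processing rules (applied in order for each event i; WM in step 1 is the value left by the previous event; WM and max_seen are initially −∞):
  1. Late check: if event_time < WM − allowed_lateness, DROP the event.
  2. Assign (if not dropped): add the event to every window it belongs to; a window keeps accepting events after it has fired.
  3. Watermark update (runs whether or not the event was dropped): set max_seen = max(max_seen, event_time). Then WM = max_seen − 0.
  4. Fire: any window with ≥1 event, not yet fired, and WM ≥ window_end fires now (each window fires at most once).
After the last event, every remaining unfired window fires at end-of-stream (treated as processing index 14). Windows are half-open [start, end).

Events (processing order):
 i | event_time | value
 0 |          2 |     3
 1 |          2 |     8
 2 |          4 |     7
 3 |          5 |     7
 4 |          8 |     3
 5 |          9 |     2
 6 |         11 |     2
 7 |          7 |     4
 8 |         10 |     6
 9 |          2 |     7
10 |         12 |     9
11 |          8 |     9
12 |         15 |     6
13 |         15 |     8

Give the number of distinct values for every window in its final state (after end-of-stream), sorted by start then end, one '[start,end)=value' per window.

i=0 t=2 v=3: → [2,4); WM=2
i=1 t=2 v=8: → [2,4); WM=2
i=2 t=4 v=7: → [4,6); WM=4
i=3 t=5 v=7: → [4,7); WM=5
i=4 t=8 v=3: → [8,10); WM=8
i=5 t=9 v=2: → [8,11); WM=9
i=6 t=11 v=2: → [11,13); WM=11
i=7 t=7 v=4: DROP (t<11-3); WM=11
i=8 t=10 v=6: → [8,13); WM=11
i=9 t=2 v=7: DROP (t<11-3); WM=11
i=10 t=12 v=9: → [8,14); WM=12
i=11 t=8 v=9: DROP (t<12-3); WM=12
i=12 t=15 v=6: → [15,17); WM=15
i=13 t=15 v=8: → [15,17); WM=15

[2,4)=2 [4,7)=1 [8,14)=4 [15,17)=2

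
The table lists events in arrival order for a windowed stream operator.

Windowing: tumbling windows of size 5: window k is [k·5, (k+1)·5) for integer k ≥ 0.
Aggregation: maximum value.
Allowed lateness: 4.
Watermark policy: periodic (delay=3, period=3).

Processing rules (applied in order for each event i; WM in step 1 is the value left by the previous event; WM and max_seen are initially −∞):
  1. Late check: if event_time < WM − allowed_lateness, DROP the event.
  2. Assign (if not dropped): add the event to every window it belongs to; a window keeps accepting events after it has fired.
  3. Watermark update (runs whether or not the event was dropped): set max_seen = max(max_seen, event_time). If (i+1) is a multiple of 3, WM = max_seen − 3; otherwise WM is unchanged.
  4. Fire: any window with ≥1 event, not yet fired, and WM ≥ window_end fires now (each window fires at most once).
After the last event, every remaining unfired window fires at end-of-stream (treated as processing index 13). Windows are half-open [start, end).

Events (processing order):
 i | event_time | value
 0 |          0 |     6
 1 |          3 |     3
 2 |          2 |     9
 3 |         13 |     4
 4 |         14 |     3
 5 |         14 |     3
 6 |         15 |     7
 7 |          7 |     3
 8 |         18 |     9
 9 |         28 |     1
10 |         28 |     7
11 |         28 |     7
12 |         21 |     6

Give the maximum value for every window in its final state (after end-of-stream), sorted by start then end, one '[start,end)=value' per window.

i=0 t=0 v=6: → [0,5); WM=−∞
i=1 t=3 v=3: → [0,5); WM=−∞
i=2 t=2 v=9: → [0,5); WM=0
i=3 t=13 v=4: → [10,15); WM=0
i=4 t=14 v=3: → [10,15); WM=0
i=5 t=14 v=3: → [10,15); WM=11; [0,5) fires=9
i=6 t=15 v=7: → [15,20); WM=11
i=7 t=7 v=3: → [5,10); WM=11; [5,10) fires=3
i=8 t=18 v=9: → [15,20); WM=15; [10,15) fires=4
i=9 t=28 v=1: → [25,30); WM=15
i=10 t=28 v=7: → [25,30); WM=15
i=11 t=28 v=7: → [25,30); WM=25; [15,20) fires=9
i=12 t=21 v=6: → [20,25); WM=25; [20,25) fires=6

[0,5)=9 [5,10)=3 [10,15)=4 [15,20)=9 [20,25)=6 [25,30)=7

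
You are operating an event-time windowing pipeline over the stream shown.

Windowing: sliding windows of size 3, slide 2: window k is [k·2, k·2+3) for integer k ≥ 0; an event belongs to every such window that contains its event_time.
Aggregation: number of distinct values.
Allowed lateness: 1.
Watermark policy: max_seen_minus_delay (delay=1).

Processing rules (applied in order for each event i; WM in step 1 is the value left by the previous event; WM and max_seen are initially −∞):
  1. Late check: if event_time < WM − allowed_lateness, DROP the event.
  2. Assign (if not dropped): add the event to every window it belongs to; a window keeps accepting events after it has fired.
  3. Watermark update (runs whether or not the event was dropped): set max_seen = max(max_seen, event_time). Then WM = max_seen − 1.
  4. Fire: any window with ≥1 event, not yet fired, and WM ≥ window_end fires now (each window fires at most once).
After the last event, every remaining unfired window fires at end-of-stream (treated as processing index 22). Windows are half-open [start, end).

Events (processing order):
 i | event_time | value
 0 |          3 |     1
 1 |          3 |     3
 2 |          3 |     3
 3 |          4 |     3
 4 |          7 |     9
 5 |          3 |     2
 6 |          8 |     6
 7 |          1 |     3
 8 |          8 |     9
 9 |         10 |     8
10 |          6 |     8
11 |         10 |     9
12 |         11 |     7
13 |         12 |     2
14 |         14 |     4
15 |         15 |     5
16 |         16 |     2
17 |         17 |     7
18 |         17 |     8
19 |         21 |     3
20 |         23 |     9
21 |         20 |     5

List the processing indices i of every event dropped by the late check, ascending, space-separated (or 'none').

i=0 t=3 v=1: → [2,5); WM=2
i=1 t=3 v=3: → [2,5); WM=2
i=2 t=3 v=3: → [2,5); WM=2
i=3 t=4 v=3: → [4,7),[2,5); WM=3
i=4 t=7 v=9: → [6,9); WM=6; [2,5) fires=2
i=5 t=3 v=2: DROP (t<6-1); WM=6
i=6 t=8 v=6: → [8,11),[6,9); WM=7; [4,7) fires=1
i=7 t=1 v=3: DROP (t<7-1); WM=7
i=8 t=8 v=9: → [8,11),[6,9); WM=7
i=9 t=10 v=8: → [10,13),[8,11); WM=9; [6,9) fires=2
i=10 t=6 v=8: DROP (t<9-1); WM=9
i=11 t=10 v=9: → [10,13),[8,11); WM=9
i=12 t=11 v=7: → [10,13); WM=10
i=13 t=12 v=2: → [12,15),[10,13); WM=11; [8,11) fires=3
i=14 t=14 v=4: → [14,17),[12,15); WM=13; [10,13) fires=4
i=15 t=15 v=5: → [14,17); WM=14
i=16 t=16 v=2: → [16,19),[14,17); WM=15; [12,15) fires=2
i=17 t=17 v=7: → [16,19); WM=16
i=18 t=17 v=8: → [16,19); WM=16
i=19 t=21 v=3: → [20,23); WM=20; [14,17) fires=3 [16,19) fires=3
i=20 t=23 v=9: → [22,25); WM=22
i=21 t=20 v=5: DROP (t<22-1); WM=22

5 7 10 21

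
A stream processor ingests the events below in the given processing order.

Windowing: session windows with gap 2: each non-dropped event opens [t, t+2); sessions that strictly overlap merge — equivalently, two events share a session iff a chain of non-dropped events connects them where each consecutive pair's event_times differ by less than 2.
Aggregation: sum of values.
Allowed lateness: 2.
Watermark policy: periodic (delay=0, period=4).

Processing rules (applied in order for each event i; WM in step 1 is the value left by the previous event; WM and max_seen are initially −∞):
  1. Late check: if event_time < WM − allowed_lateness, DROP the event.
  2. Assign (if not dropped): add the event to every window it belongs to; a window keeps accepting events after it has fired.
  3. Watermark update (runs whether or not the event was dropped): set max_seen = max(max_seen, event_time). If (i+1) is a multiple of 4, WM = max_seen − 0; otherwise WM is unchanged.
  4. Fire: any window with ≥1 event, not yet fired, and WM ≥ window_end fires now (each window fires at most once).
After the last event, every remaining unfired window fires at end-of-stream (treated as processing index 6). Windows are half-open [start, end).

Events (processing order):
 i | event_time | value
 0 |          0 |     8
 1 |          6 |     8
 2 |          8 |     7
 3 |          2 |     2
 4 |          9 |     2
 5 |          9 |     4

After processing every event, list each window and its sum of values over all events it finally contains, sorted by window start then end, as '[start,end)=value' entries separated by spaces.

i=0 t=0 v=8: → [0,2); WM=−∞
i=1 t=6 v=8: → [6,8); WM=−∞
i=2 t=8 v=7: → [8,10); WM=−∞
i=3 t=2 v=2: → [2,4); WM=8
i=4 t=9 v=2: → [8,11); WM=8
i=5 t=9 v=4: → [8,11); WM=8

[0,2)=8 [2,4)=2 [6,8)=8 [8,11)=13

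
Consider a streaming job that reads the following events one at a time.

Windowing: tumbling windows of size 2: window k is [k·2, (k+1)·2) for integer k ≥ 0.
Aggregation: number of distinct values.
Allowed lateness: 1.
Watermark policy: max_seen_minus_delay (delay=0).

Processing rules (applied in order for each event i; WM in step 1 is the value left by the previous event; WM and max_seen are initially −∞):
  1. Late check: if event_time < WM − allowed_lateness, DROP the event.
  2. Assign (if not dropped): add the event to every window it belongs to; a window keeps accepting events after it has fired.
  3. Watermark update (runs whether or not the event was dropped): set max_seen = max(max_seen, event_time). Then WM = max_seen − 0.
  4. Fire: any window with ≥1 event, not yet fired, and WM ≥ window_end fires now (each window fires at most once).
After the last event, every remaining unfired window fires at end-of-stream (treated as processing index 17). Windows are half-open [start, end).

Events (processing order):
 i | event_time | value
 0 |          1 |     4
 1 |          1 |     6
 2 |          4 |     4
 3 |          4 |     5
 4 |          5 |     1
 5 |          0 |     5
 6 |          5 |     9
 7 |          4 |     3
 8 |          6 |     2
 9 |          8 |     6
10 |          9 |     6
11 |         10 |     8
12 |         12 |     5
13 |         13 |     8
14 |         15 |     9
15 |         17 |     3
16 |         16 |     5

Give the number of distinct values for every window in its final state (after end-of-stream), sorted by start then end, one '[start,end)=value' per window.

[0,2)=2 [4,6)=5 [6,8)=1 [8,10)=1 [10,12)=1 [12,14)=2 [14,16)=1 [16,18)=2

i=0 t=1 v=4: → [0,2); WM=1
i=1 t=1 v=6: → [0,2); WM=1
i=2 t=4 v=4: → [4,6); WM=4; [0,2) fires=2
i=3 t=4 v=5: → [4,6); WM=4
i=4 t=5 v=1: → [4,6); WM=5
i=5 t=0 v=5: DROP (t<5-1); WM=5
i=6 t=5 v=9: → [4,6); WM=5
i=7 t=4 v=3: → [4,6); WM=5
i=8 t=6 v=2: → [6,8); WM=6; [4,6) fires=5
i=9 t=8 v=6: → [8,10); WM=8; [6,8) fires=1
i=10 t=9 v=6: → [8,10); WM=9
i=11 t=10 v=8: → [10,12); WM=10; [8,10) fires=1
i=12 t=12 v=5: → [12,14); WM=12; [10,12) fires=1
i=13 t=13 v=8: → [12,14); WM=13
i=14 t=15 v=9: → [14,16); WM=15; [12,14) fires=2
i=15 t=17 v=3: → [16,18); WM=17; [14,16) fires=1
i=16 t=16 v=5: → [16,18); WM=17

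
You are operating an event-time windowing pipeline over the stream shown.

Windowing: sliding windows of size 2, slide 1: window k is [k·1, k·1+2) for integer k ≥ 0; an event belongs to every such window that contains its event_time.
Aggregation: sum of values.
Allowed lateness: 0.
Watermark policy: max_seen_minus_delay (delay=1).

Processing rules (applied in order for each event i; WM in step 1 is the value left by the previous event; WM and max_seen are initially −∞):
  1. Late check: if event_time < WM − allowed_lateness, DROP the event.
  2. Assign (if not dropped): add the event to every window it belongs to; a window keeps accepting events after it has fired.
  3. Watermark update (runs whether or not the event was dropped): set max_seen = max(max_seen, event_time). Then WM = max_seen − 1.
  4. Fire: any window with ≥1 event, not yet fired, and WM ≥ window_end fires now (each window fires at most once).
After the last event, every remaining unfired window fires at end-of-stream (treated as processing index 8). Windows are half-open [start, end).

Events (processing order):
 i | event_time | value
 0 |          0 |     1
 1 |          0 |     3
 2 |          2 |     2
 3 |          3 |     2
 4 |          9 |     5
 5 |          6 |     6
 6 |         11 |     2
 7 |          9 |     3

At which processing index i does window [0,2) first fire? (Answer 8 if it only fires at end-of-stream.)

i=0 t=0 v=1: → [0,2); WM=-1
i=1 t=0 v=3: → [0,2); WM=-1
i=2 t=2 v=2: → [2,4),[1,3); WM=1
i=3 t=3 v=2: → [3,5),[2,4); WM=2; [0,2) fires=4
i=4 t=9 v=5: → [9,11),[8,10); WM=8; [1,3) fires=2 [2,4) fires=4 [3,5) fires=2
i=5 t=6 v=6: DROP (t<8-0); WM=8
i=6 t=11 v=2: → [11,13),[10,12); WM=10; [8,10) fires=5
i=7 t=9 v=3: DROP (t<10-0); WM=10

3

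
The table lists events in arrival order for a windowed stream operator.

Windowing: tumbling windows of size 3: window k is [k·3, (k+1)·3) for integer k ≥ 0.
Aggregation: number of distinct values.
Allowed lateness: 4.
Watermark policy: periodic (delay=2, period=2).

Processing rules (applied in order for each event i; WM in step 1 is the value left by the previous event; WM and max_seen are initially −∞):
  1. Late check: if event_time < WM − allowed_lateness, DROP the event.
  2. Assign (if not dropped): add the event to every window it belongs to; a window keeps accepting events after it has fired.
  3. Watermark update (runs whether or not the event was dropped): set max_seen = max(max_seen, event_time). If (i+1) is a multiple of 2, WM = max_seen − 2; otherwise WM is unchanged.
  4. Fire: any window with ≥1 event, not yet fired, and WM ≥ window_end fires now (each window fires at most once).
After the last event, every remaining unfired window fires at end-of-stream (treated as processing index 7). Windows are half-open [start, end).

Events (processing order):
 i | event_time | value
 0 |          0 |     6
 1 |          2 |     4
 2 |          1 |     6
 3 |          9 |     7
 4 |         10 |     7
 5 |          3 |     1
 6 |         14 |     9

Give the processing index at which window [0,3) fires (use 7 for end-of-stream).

i=0 t=0 v=6: → [0,3); WM=−∞
i=1 t=2 v=4: → [0,3); WM=0
i=2 t=1 v=6: → [0,3); WM=0
i=3 t=9 v=7: → [9,12); WM=7; [0,3) fires=2
i=4 t=10 v=7: → [9,12); WM=7
i=5 t=3 v=1: → [3,6); WM=8; [3,6) fires=1
i=6 t=14 v=9: → [12,15); WM=8

3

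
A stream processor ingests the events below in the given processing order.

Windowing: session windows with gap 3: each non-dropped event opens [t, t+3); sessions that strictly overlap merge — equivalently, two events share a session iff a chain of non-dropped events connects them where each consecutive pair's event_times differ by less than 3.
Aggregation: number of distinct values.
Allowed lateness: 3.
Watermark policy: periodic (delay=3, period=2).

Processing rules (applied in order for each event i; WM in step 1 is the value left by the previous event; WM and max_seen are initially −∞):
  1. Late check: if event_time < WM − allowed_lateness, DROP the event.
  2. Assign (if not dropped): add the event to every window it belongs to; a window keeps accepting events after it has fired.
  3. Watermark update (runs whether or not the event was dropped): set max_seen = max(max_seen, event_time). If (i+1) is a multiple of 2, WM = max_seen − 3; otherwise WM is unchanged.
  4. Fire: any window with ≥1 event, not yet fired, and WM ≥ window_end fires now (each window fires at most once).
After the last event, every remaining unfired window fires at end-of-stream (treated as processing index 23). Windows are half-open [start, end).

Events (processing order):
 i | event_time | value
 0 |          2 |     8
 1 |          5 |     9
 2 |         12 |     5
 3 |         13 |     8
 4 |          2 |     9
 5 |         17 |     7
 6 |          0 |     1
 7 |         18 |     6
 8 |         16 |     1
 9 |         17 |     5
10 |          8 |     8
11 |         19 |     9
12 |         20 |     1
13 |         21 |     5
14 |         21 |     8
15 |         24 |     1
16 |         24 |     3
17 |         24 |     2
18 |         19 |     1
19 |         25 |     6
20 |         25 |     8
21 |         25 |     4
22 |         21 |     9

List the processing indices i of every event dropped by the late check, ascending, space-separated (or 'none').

4 6 10

i=0 t=2 v=8: → [2,5); WM=−∞
i=1 t=5 v=9: → [5,8); WM=2
i=2 t=12 v=5: → [12,15); WM=2
i=3 t=13 v=8: → [12,16); WM=10
i=4 t=2 v=9: DROP (t<10-3); WM=10
i=5 t=17 v=7: → [17,20); WM=14
i=6 t=0 v=1: DROP (t<14-3); WM=14
i=7 t=18 v=6: → [17,21); WM=15
i=8 t=16 v=1: → [16,21); WM=15
i=9 t=17 v=5: → [16,21); WM=15
i=10 t=8 v=8: DROP (t<15-3); WM=15
i=11 t=19 v=9: → [16,22); WM=16
i=12 t=20 v=1: → [16,23); WM=16
i=13 t=21 v=5: → [16,24); WM=18
i=14 t=21 v=8: → [16,24); WM=18
i=15 t=24 v=1: → [24,27); WM=21
i=16 t=24 v=3: → [24,27); WM=21
i=17 t=24 v=2: → [24,27); WM=21
i=18 t=19 v=1: → [16,24); WM=21
i=19 t=25 v=6: → [24,28); WM=22
i=20 t=25 v=8: → [24,28); WM=22
i=21 t=25 v=4: → [24,28); WM=22
i=22 t=21 v=9: → [16,24); WM=22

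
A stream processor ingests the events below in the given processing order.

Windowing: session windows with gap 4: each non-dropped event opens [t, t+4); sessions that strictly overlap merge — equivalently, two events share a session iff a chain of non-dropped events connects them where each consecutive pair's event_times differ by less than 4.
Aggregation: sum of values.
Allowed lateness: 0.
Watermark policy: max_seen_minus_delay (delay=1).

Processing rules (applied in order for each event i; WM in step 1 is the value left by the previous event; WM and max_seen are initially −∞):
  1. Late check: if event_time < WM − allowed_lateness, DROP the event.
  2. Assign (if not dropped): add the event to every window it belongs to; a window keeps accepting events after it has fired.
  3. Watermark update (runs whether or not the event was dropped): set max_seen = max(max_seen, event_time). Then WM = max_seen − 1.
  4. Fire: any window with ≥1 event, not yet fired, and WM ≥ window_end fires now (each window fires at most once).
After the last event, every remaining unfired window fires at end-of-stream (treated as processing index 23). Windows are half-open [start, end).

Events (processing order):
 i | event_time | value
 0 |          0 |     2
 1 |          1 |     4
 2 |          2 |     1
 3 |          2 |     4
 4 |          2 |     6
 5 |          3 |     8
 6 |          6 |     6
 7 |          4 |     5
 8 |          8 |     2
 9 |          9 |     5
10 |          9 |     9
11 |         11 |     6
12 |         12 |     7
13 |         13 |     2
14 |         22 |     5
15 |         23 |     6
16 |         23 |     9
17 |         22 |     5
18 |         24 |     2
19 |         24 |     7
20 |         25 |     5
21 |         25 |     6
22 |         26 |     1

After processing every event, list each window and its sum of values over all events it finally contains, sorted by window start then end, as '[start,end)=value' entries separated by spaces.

[0,17)=62 [22,30)=46

i=0 t=0 v=2: → [0,4); WM=-1
i=1 t=1 v=4: → [0,5); WM=0
i=2 t=2 v=1: → [0,6); WM=1
i=3 t=2 v=4: → [0,6); WM=1
i=4 t=2 v=6: → [0,6); WM=1
i=5 t=3 v=8: → [0,7); WM=2
i=6 t=6 v=6: → [0,10); WM=5
i=7 t=4 v=5: DROP (t<5-0); WM=5
i=8 t=8 v=2: → [0,12); WM=7
i=9 t=9 v=5: → [0,13); WM=8
i=10 t=9 v=9: → [0,13); WM=8
i=11 t=11 v=6: → [0,15); WM=10
i=12 t=12 v=7: → [0,16); WM=11
i=13 t=13 v=2: → [0,17); WM=12
i=14 t=22 v=5: → [22,26); WM=21
i=15 t=23 v=6: → [22,27); WM=22
i=16 t=23 v=9: → [22,27); WM=22
i=17 t=22 v=5: → [22,27); WM=22
i=18 t=24 v=2: → [22,28); WM=23
i=19 t=24 v=7: → [22,28); WM=23
i=20 t=25 v=5: → [22,29); WM=24
i=21 t=25 v=6: → [22,29); WM=24
i=22 t=26 v=1: → [22,30); WM=25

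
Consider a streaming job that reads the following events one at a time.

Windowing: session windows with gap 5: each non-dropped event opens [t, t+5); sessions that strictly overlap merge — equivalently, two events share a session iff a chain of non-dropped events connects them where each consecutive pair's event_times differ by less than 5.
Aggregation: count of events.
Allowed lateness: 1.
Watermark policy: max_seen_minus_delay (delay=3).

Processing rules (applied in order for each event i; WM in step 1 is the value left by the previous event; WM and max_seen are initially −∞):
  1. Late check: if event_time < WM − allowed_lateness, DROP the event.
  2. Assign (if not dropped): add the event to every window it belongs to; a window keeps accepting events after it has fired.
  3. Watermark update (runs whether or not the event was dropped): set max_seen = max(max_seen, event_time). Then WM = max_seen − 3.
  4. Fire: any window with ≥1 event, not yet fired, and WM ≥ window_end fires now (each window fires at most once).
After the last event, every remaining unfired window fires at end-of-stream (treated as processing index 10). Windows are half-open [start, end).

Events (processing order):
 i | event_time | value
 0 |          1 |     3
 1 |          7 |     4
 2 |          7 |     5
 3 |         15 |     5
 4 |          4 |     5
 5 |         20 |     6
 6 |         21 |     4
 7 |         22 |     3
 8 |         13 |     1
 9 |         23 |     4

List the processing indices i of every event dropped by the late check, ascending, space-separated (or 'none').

i=0 t=1 v=3: → [1,6); WM=-2
i=1 t=7 v=4: → [7,12); WM=4
i=2 t=7 v=5: → [7,12); WM=4
i=3 t=15 v=5: → [15,20); WM=12
i=4 t=4 v=5: DROP (t<12-1); WM=12
i=5 t=20 v=6: → [20,25); WM=17
i=6 t=21 v=4: → [20,26); WM=18
i=7 t=22 v=3: → [20,27); WM=19
i=8 t=13 v=1: DROP (t<19-1); WM=19
i=9 t=23 v=4: → [20,28); WM=20

4 8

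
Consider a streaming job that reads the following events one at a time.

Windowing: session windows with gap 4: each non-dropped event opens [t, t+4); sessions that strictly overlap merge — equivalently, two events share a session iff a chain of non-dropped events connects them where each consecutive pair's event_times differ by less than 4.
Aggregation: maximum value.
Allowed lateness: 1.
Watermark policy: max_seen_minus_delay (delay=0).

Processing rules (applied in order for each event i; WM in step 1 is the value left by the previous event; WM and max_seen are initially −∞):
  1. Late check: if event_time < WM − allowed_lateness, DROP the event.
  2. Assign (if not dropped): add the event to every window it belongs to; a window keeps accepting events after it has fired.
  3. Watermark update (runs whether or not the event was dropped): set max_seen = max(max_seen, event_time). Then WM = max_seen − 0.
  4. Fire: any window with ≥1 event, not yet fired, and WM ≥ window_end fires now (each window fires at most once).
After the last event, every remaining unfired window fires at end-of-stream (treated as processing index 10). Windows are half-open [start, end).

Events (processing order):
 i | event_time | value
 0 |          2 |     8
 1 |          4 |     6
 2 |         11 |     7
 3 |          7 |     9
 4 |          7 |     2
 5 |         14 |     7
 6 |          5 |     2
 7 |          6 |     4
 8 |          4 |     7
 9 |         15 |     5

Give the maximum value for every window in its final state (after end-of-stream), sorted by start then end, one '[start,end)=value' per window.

i=0 t=2 v=8: → [2,6); WM=2
i=1 t=4 v=6: → [2,8); WM=4
i=2 t=11 v=7: → [11,15); WM=11
i=3 t=7 v=9: DROP (t<11-1); WM=11
i=4 t=7 v=2: DROP (t<11-1); WM=11
i=5 t=14 v=7: → [11,18); WM=14
i=6 t=5 v=2: DROP (t<14-1); WM=14
i=7 t=6 v=4: DROP (t<14-1); WM=14
i=8 t=4 v=7: DROP (t<14-1); WM=14
i=9 t=15 v=5: → [11,19); WM=15

[2,8)=8 [11,19)=7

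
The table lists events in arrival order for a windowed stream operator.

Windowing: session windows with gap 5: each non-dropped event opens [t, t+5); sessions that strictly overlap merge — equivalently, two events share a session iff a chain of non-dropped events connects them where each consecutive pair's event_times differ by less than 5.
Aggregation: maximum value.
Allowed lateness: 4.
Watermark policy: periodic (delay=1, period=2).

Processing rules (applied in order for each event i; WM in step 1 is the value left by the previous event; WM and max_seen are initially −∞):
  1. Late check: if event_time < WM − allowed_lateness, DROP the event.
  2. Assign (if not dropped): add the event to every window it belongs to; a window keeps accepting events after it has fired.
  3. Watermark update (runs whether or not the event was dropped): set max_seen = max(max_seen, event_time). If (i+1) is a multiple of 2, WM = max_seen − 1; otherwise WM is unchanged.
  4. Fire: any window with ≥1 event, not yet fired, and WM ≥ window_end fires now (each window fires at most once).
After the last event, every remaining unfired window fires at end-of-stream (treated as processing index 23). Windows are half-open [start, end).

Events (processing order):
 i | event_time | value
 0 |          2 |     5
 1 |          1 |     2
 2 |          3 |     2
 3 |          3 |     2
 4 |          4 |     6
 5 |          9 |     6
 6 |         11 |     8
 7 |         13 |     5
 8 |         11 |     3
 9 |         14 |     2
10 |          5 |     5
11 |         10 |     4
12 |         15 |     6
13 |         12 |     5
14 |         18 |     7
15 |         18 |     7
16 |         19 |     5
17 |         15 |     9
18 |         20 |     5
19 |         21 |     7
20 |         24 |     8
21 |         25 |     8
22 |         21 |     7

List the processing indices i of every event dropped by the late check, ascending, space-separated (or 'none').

10

i=0 t=2 v=5: → [2,7); WM=−∞
i=1 t=1 v=2: → [1,7); WM=1
i=2 t=3 v=2: → [1,8); WM=1
i=3 t=3 v=2: → [1,8); WM=2
i=4 t=4 v=6: → [1,9); WM=2
i=5 t=9 v=6: → [9,14); WM=8
i=6 t=11 v=8: → [9,16); WM=8
i=7 t=13 v=5: → [9,18); WM=12
i=8 t=11 v=3: → [9,18); WM=12
i=9 t=14 v=2: → [9,19); WM=13
i=10 t=5 v=5: DROP (t<13-4); WM=13
i=11 t=10 v=4: → [9,19); WM=13
i=12 t=15 v=6: → [9,20); WM=13
i=13 t=12 v=5: → [9,20); WM=14
i=14 t=18 v=7: → [9,23); WM=14
i=15 t=18 v=7: → [9,23); WM=17
i=16 t=19 v=5: → [9,24); WM=17
i=17 t=15 v=9: → [9,24); WM=18
i=18 t=20 v=5: → [9,25); WM=18
i=19 t=21 v=7: → [9,26); WM=20
i=20 t=24 v=8: → [9,29); WM=20
i=21 t=25 v=8: → [9,30); WM=24
i=22 t=21 v=7: → [9,30); WM=24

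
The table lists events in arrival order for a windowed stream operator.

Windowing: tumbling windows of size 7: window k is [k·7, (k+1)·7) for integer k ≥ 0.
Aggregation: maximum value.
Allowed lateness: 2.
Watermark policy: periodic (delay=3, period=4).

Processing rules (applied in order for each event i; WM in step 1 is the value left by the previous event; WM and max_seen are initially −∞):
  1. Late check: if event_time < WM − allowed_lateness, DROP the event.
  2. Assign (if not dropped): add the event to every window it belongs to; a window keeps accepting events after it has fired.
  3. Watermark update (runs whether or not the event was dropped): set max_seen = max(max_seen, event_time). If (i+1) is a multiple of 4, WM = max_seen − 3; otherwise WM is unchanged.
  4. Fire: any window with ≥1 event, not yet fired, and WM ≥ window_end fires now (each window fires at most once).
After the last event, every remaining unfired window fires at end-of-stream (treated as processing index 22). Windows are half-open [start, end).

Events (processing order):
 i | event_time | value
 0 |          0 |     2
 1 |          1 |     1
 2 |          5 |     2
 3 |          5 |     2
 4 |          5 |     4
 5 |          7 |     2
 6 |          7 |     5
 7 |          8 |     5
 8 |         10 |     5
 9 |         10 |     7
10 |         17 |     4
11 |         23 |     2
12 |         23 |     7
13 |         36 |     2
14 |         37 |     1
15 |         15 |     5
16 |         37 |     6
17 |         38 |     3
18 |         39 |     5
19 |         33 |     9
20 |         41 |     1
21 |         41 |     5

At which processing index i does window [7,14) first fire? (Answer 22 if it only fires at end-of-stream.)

11

i=0 t=0 v=2: → [0,7); WM=−∞
i=1 t=1 v=1: → [0,7); WM=−∞
i=2 t=5 v=2: → [0,7); WM=−∞
i=3 t=5 v=2: → [0,7); WM=2
i=4 t=5 v=4: → [0,7); WM=2
i=5 t=7 v=2: → [7,14); WM=2
i=6 t=7 v=5: → [7,14); WM=2
i=7 t=8 v=5: → [7,14); WM=5
i=8 t=10 v=5: → [7,14); WM=5
i=9 t=10 v=7: → [7,14); WM=5
i=10 t=17 v=4: → [14,21); WM=5
i=11 t=23 v=2: → [21,28); WM=20; [0,7) fires=4 [7,14) fires=7
i=12 t=23 v=7: → [21,28); WM=20
i=13 t=36 v=2: → [35,42); WM=20
i=14 t=37 v=1: → [35,42); WM=20
i=15 t=15 v=5: DROP (t<20-2); WM=34; [14,21) fires=4 [21,28) fires=7
i=16 t=37 v=6: → [35,42); WM=34
i=17 t=38 v=3: → [35,42); WM=34
i=18 t=39 v=5: → [35,42); WM=34
i=19 t=33 v=9: → [28,35); WM=36; [28,35) fires=9
i=20 t=41 v=1: → [35,42); WM=36
i=21 t=41 v=5: → [35,42); WM=36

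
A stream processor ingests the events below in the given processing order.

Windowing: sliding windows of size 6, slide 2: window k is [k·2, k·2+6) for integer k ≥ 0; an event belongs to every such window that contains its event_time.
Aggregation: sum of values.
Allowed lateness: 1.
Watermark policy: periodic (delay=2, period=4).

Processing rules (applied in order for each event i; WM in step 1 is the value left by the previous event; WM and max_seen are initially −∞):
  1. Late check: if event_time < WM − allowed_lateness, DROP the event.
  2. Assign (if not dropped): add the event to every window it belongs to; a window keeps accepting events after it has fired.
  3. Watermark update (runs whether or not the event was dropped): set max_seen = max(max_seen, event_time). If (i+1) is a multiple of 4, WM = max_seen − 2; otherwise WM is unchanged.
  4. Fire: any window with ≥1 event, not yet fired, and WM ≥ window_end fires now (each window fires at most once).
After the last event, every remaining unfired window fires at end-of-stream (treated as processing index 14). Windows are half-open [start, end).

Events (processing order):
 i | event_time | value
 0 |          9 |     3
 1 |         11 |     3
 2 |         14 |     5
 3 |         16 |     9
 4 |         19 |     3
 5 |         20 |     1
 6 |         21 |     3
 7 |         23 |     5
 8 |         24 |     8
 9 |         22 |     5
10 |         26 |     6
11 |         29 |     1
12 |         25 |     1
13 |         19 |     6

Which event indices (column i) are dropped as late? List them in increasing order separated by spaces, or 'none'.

i=0 t=9 v=3: → [8,14),[6,12),[4,10); WM=−∞
i=1 t=11 v=3: → [10,16),[8,14),[6,12); WM=−∞
i=2 t=14 v=5: → [14,20),[12,18),[10,16); WM=−∞
i=3 t=16 v=9: → [16,22),[14,20),[12,18); WM=14; [4,10) fires=3 [6,12) fires=6 [8,14) fires=6
i=4 t=19 v=3: → [18,24),[16,22),[14,20); WM=14
i=5 t=20 v=1: → [20,26),[18,24),[16,22); WM=14
i=6 t=21 v=3: → [20,26),[18,24),[16,22); WM=14
i=7 t=23 v=5: → [22,28),[20,26),[18,24); WM=21; [10,16) fires=8 [12,18) fires=14 [14,20) fires=17
i=8 t=24 v=8: → [24,30),[22,28),[20,26); WM=21
i=9 t=22 v=5: → [22,28),[20,26),[18,24); WM=21
i=10 t=26 v=6: → [26,32),[24,30),[22,28); WM=21
i=11 t=29 v=1: → [28,34),[26,32),[24,30); WM=27; [16,22) fires=16 [18,24) fires=17 [20,26) fires=22
i=12 t=25 v=1: DROP (t<27-1); WM=27
i=13 t=19 v=6: DROP (t<27-1); WM=27

12 13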